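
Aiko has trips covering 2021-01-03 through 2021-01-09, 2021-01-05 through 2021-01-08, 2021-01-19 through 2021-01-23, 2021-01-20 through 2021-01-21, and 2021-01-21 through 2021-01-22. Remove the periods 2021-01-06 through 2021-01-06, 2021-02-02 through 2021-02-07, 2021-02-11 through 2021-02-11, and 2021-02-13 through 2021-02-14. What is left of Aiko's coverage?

A, merged: 2021-01-03 through 2021-01-09, 2021-01-19 through 2021-01-23.
2021-01-03 through 2021-01-09 \ B = 2021-01-03 through 2021-01-05, 2021-01-07 through 2021-01-09.
2021-01-19 through 2021-01-23: nothing removed.

2021-01-03 through 2021-01-05, 2021-01-07 through 2021-01-09, 2021-01-19 through 2021-01-23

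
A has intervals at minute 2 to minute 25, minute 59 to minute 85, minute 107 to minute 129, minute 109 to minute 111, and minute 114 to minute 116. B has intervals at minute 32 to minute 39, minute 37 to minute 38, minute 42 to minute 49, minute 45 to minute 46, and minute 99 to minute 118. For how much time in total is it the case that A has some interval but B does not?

A, merged: minute 2 to minute 25, minute 59 to minute 85, minute 107 to minute 129.
B, merged: minute 32 to minute 39, minute 42 to minute 49, minute 99 to minute 118.
A \ B = minute 2 to minute 25, minute 59 to minute 85, minute 118 to minute 129.
Total: 23 minutes + 26 minutes + 11 minutes = 60 minutes.

60 minutes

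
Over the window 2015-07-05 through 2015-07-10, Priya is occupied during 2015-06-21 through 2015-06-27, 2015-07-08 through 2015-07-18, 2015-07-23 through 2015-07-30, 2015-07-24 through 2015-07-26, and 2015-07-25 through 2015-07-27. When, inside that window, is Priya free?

Covered (merged): 2015-06-21 through 2015-06-27, 2015-07-08 through 2015-07-18, 2015-07-23 through 2015-07-30.
Uncovered inside 2015-07-05 through 2015-07-10: 2015-07-05 through 2015-07-07.

2015-07-05 through 2015-07-07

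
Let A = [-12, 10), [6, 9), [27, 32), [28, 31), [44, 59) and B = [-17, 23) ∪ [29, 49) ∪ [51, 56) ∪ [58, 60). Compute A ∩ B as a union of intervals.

Merge the first list: [-12, 10), [27, 32), [44, 59).
[-12, 10) ∩ B → [-12, 10).
[27, 32) ∩ B → [29, 32).
[44, 59) ∩ B → [44, 49), [51, 56), [58, 59).

[-12, 10) ∪ [29, 32) ∪ [44, 49) ∪ [51, 56) ∪ [58, 59)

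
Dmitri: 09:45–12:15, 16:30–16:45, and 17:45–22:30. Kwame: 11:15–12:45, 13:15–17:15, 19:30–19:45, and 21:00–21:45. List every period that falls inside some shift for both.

09:45–12:15 overlaps B on 11:15–12:15.
16:30–16:45 overlaps B on 16:30–16:45.
17:45–22:30 overlaps B on 19:30–19:45, 21:00–21:45.

11:15–12:15, 16:30–16:45, 19:30–19:45, 21:00–21:45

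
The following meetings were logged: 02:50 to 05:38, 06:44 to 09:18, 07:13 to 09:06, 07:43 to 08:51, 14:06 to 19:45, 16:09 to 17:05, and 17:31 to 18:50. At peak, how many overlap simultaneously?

3

At 07:43, 3 of the intervals are simultaneously active.
No point has more.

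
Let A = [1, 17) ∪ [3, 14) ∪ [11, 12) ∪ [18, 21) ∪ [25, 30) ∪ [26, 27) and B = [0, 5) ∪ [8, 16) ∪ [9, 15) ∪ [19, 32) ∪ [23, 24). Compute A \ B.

[5, 8) ∪ [16, 17) ∪ [18, 19)

Merge the first list: [1, 17), [18, 21), [25, 30).
Merge the second list: [0, 5), [8, 16), [19, 32).
[1, 17) minus B → [5, 8), [16, 17).
[18, 21) minus B → [18, 19).
[25, 30): fully covered by B → removed.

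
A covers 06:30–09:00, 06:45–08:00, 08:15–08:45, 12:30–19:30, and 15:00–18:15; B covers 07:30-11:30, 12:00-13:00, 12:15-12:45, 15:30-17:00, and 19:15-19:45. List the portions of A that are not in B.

06:30-07:30, 13:00-15:30, 17:00-19:15

Merge the first list: 06:30-09:00, 12:30-19:30.
Merge the second list: 07:30-11:30, 12:00-13:00, 15:30-17:00, 19:15-19:45.
06:30-09:00 \ B = 06:30-07:30.
12:30-19:30 \ B = 13:00-15:30, 17:00-19:15.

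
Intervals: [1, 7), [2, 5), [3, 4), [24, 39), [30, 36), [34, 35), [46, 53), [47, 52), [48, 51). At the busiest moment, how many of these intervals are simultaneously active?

At 3, 3 of the intervals are simultaneously active.
No point has more.

3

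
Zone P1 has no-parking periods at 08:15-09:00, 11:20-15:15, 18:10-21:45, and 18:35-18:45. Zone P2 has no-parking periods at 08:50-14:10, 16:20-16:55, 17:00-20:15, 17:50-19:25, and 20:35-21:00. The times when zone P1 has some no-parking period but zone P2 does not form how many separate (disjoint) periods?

4

Merge the first list: 08:15-09:00, 11:20-15:15, 18:10-21:45.
Merge the second list: 08:50-14:10, 16:20-16:55, 17:00-20:15, 20:35-21:00.
A \ B = 08:15-08:50, 14:10-15:15, 20:15-20:35, 21:00-21:45.
That is 4 disjoint pieces.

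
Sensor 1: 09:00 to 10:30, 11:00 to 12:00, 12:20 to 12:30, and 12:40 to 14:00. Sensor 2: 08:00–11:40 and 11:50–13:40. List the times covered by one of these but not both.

08:00-09:00, 10:30-11:00, 11:40-11:50, 12:00-12:20, 12:30-12:40, 13:40-14:00

Only in the first: 11:40-11:50, 13:40-14:00.
Only in the second: 08:00-09:00, 10:30-11:00, 12:00-12:20, 12:30-12:40.
Together these are the periods covered by exactly one.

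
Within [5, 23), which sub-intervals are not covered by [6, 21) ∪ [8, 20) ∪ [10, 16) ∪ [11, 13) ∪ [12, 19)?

After merging, the occupied span is [6, 21).
Complement within [5, 23): [5, 6), [21, 23).

[5, 6) ∪ [21, 23)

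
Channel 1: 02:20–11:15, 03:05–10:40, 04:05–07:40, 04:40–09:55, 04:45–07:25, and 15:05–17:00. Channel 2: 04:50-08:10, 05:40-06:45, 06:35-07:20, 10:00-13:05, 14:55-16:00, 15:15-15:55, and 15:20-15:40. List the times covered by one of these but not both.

02:20-04:50, 08:10-10:00, 11:15-13:05, 14:55-15:05, 16:00-17:00

A, merged: 02:20-11:15, 15:05-17:00.
B, merged: 04:50-08:10, 10:00-13:05, 14:55-16:00.
A \ B = 02:20-04:50, 08:10-10:00, 16:00-17:00.
B \ A = 11:15-13:05, 14:55-15:05.
Union of the two gives the symmetric difference.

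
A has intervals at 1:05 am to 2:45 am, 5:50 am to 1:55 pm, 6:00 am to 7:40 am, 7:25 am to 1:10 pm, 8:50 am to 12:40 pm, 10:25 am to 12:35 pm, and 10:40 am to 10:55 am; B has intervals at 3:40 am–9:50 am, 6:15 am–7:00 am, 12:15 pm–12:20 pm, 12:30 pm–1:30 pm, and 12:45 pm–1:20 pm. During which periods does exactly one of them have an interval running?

1:05 am-2:45 am, 3:40 am-5:50 am, 9:50 am-12:15 pm, 12:20 pm-12:30 pm, 1:30 pm-1:55 pm

Merge the first list: 1:05 am-2:45 am, 5:50 am-1:55 pm.
Merge the second list: 3:40 am-9:50 am, 12:15 pm-12:20 pm, 12:30 pm-1:30 pm.
A \ B = 1:05 am-2:45 am, 9:50 am-12:15 pm, 12:20 pm-12:30 pm, 1:30 pm-1:55 pm.
B \ A = 3:40 am-5:50 am.
Union of the two gives the symmetric difference.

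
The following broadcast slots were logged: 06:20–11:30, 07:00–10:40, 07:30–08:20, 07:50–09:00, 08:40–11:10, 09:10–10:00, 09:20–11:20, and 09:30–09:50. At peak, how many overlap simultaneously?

6

Walk the sorted start/end points keeping a running depth.
The depth first hits 6 at 09:30.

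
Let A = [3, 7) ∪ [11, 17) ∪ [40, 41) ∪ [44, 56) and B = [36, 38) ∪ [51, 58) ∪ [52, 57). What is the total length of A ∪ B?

27

B, merged: [36, 38), [51, 58).
A ∪ B = [3, 7), [11, 17), [36, 38), [40, 41), [44, 58).
Total: 4 + 6 + 2 + 1 + 14 = 27.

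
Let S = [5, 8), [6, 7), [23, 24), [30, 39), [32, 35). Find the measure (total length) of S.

Merged: [5, 8), [23, 24), [30, 39).
Lengths: 3 + 1 + 9 = 13.

13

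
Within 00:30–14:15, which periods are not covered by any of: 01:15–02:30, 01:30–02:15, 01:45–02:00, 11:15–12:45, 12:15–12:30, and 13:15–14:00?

The merged coverage is 01:15–02:30, 11:15–12:45, 13:15–14:00.
Uncovered inside 00:30–14:15: 00:30–01:15, 02:30–11:15, 12:45–13:15, 14:00–14:15.

00:30–01:15, 02:30–11:15, 12:45–13:15, 14:00–14:15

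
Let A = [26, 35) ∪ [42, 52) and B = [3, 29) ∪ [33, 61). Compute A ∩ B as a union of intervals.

[26, 29) ∪ [33, 35) ∪ [42, 52)

[26, 35) overlaps B on [26, 29), [33, 35).
[42, 52) overlaps B on [42, 52).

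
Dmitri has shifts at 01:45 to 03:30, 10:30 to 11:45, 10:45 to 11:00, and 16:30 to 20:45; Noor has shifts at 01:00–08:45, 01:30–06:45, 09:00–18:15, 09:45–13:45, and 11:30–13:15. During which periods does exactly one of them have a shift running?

01:00–01:45, 03:30–08:45, 09:00–10:30, 11:45–16:30, 18:15–20:45

First set merges to 01:45–03:30, 10:30–11:45, 16:30–20:45.
Second set merges to 01:00–08:45, 09:00–18:15.
A \ B = 18:15–20:45.
B \ A = 01:00–01:45, 03:30–08:45, 09:00–10:30, 11:45–16:30.
Union of the two gives the symmetric difference.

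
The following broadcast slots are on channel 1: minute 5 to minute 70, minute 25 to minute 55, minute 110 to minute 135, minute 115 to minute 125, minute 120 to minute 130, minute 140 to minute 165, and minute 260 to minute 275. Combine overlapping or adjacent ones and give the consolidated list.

minute 25 to minute 55 overlaps/touches minute 5 to minute 70 → extend to minute 5 to minute 70.
minute 110 to minute 135 is disjoint → start new block.
minute 115 to minute 125 overlaps/touches minute 110 to minute 135 → extend to minute 110 to minute 135.
minute 120 to minute 130 overlaps/touches minute 110 to minute 135 → extend to minute 110 to minute 135.
minute 140 to minute 165 is disjoint → start new block.
minute 260 to minute 275 is disjoint → start new block.

minute 5 to minute 70, minute 110 to minute 135, minute 140 to minute 165, minute 260 to minute 275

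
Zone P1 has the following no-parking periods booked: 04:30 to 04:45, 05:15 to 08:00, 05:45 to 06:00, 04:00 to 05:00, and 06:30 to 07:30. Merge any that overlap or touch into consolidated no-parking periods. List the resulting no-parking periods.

Sort by start: 04:00–05:00, 04:30–04:45, 05:15–08:00, 05:45–06:00, 06:30–07:30.
04:30–04:45 overlaps/touches 04:00–05:00 → extend to 04:00–05:00.
05:15–08:00 is disjoint → start new block.
05:45–06:00 overlaps/touches 05:15–08:00 → extend to 05:15–08:00.
06:30–07:30 overlaps/touches 05:15–08:00 → extend to 05:15–08:00.

04:00–05:00, 05:15–08:00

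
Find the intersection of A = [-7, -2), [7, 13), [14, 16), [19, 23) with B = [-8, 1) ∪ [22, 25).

[-7, -2) ∪ [22, 23)

[-7, -2) ∩ B → [-7, -2).
[7, 13) meets no B interval.
[14, 16) meets no B interval.
[19, 23) ∩ B → [22, 23).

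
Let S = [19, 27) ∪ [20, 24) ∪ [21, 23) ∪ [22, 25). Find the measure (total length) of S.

8

Merged: [19, 27).
Length: 8.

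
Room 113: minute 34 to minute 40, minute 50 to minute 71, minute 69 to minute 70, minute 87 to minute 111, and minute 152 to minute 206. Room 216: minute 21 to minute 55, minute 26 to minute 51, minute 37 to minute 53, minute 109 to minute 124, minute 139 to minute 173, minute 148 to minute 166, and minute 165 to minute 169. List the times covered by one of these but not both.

First set merges to minute 34 to minute 40, minute 50 to minute 71, minute 87 to minute 111, minute 152 to minute 206.
Second set merges to minute 21 to minute 55, minute 109 to minute 124, minute 139 to minute 173.
A \ B = minute 55 to minute 71, minute 87 to minute 109, minute 173 to minute 206.
B \ A = minute 21 to minute 34, minute 40 to minute 50, minute 111 to minute 124, minute 139 to minute 152.
Union of the two gives the symmetric difference.

minute 21 to minute 34, minute 40 to minute 50, minute 55 to minute 71, minute 87 to minute 109, minute 111 to minute 124, minute 139 to minute 152, minute 173 to minute 206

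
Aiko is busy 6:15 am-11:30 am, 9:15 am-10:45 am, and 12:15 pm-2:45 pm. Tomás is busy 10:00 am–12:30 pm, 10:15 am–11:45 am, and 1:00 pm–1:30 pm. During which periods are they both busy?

10:00 am-11:30 am, 12:15 pm-12:30 pm, 1:00 pm-1:30 pm

Merge the first list: 6:15 am-11:30 am, 12:15 pm-2:45 pm.
Merge the second list: 10:00 am-12:30 pm, 1:00 pm-1:30 pm.
6:15 am-11:30 am meets the second set on 10:00 am-11:30 am.
12:15 pm-2:45 pm meets the second set on 12:15 pm-12:30 pm, 1:00 pm-1:30 pm.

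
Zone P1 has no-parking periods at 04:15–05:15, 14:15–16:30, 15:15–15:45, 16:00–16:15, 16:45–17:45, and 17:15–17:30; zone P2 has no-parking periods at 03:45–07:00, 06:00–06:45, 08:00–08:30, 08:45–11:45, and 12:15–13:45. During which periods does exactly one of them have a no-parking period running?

Merge the first list: 04:15–05:15, 14:15–16:30, 16:45–17:45.
Merge the second list: 03:45–07:00, 08:00–08:30, 08:45–11:45, 12:15–13:45.
A \ B = 14:15–16:30, 16:45–17:45.
B \ A = 03:45–04:15, 05:15–07:00, 08:00–08:30, 08:45–11:45, 12:15–13:45.
Union of the two gives the symmetric difference.

03:45–04:15, 05:15–07:00, 08:00–08:30, 08:45–11:45, 12:15–13:45, 14:15–16:30, 16:45–17:45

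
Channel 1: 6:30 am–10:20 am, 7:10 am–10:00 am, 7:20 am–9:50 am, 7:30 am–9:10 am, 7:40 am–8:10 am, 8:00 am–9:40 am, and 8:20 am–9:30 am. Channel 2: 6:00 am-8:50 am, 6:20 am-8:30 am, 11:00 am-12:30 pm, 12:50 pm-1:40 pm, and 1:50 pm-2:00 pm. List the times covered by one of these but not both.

6:00 am–6:30 am, 8:50 am–10:20 am, 11:00 am–12:30 pm, 12:50 pm–1:40 pm, 1:50 pm–2:00 pm

Merge the first list: 6:30 am–10:20 am.
Merge the second list: 6:00 am–8:50 am, 11:00 am–12:30 pm, 12:50 pm–1:40 pm, 1:50 pm–2:00 pm.
A but not B: 8:50 am–10:20 am.
B but not A: 6:00 am–6:30 am, 11:00 am–12:30 pm, 12:50 pm–1:40 pm, 1:50 pm–2:00 pm.
Combining gives A △ B.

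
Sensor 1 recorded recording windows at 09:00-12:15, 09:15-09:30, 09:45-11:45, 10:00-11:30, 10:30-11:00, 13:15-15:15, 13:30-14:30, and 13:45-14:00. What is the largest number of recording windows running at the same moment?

Walk the sorted start/end points keeping a running depth.
The depth first hits 4 at 10:30.

4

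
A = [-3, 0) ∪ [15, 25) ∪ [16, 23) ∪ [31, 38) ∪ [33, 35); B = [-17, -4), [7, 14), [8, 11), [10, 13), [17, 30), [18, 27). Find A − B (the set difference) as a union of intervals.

[-3, 0) ∪ [15, 17) ∪ [31, 38)

First set merges to [-3, 0), [15, 25), [31, 38).
Second set merges to [-17, -4), [7, 14), [17, 30).
[-3, 0) is untouched.
[15, 25) with B removed leaves [15, 17).
[31, 38) is untouched.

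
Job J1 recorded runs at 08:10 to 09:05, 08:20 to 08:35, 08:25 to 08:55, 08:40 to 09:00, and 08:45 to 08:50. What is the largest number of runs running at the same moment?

4

Walk the sorted start/end points keeping a running depth.
The depth first hits 4 at 08:45.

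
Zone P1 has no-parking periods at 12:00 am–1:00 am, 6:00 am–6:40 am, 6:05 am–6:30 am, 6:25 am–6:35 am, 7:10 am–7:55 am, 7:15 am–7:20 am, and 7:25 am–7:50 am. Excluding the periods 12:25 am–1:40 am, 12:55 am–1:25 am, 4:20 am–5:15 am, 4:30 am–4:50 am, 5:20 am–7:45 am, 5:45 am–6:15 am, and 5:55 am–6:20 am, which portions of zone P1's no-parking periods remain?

12:00 am-12:25 am, 7:45 am-7:55 am

A, merged: 12:00 am-1:00 am, 6:00 am-6:40 am, 7:10 am-7:55 am.
B, merged: 12:25 am-1:40 am, 4:20 am-5:15 am, 5:20 am-7:45 am.
12:00 am-1:00 am with B removed leaves 12:00 am-12:25 am.
6:00 am-6:40 am lies entirely inside B → drops out.
7:10 am-7:55 am with B removed leaves 7:45 am-7:55 am.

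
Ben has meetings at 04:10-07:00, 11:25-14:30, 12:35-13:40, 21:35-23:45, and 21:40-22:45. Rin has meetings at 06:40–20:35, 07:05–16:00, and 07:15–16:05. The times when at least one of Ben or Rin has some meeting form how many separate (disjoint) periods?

2

First set merges to 04:10–07:00, 11:25–14:30, 21:35–23:45.
Second set merges to 06:40–20:35.
A ∪ B = 04:10–20:35, 21:35–23:45.
That is 2 disjoint pieces.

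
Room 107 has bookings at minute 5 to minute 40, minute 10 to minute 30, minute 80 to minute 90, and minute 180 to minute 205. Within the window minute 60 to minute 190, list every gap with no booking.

After merging, the occupied span is minute 5 to minute 40, minute 80 to minute 90, minute 180 to minute 205.
Complement within minute 60 to minute 190: minute 60 to minute 80, minute 90 to minute 180.

minute 60 to minute 80, minute 90 to minute 180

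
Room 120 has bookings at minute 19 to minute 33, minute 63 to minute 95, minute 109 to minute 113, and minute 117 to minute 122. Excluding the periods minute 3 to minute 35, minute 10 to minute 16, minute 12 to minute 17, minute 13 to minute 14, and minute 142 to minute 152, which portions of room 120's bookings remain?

Second set merges to minute 3 to minute 35, minute 142 to minute 152.
minute 19 to minute 33: fully covered by B → removed.
minute 63 to minute 95: no B overlap → unchanged.
minute 109 to minute 113: no B overlap → unchanged.
minute 117 to minute 122: no B overlap → unchanged.

minute 63 to minute 95, minute 109 to minute 113, minute 117 to minute 122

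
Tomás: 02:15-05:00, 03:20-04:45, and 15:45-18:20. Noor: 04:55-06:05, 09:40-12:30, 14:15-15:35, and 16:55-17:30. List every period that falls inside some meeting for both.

A, merged: 02:15–05:00, 15:45–18:20.
02:15–05:00 meets the second set on 04:55–05:00.
15:45–18:20 meets the second set on 16:55–17:30.

04:55–05:00, 16:55–17:30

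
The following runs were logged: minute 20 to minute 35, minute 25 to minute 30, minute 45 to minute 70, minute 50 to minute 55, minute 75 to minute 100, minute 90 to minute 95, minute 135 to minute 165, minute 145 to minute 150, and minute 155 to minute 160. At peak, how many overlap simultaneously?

2

At minute 25, 2 of the intervals are simultaneously active.
No point has more.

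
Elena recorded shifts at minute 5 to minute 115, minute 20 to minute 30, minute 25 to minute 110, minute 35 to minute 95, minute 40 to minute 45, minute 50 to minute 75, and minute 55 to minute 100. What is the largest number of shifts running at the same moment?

5

Sweep endpoints in order; track running count of active intervals.
Peak of 5 reached at minute 55.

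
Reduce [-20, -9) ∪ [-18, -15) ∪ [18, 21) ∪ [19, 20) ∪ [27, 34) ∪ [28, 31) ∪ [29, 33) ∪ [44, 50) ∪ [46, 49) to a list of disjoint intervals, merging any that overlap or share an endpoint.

[-20, -9) ∪ [18, 21) ∪ [27, 34) ∪ [44, 50)

[-18, -15) overlaps/touches [-20, -9) → extend to [-20, -9).
[18, 21) is disjoint → start new block.
[19, 20) overlaps/touches [18, 21) → extend to [18, 21).
[27, 34) is disjoint → start new block.
[28, 31) overlaps/touches [27, 34) → extend to [27, 34).
[29, 33) overlaps/touches [27, 34) → extend to [27, 34).
[44, 50) is disjoint → start new block.
[46, 49) overlaps/touches [44, 50) → extend to [44, 50).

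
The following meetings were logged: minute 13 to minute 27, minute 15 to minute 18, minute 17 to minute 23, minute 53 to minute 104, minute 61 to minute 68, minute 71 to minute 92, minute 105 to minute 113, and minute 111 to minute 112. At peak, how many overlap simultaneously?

At minute 17, 3 of the intervals are simultaneously active.
No point has more.

3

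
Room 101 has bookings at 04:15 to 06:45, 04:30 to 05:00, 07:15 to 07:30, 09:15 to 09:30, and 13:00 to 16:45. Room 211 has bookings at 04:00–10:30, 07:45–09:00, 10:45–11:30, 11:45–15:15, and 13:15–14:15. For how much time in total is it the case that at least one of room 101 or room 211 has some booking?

12 h 15 min

Merge the first list: 04:15–06:45, 07:15–07:30, 09:15–09:30, 13:00–16:45.
Merge the second list: 04:00–10:30, 10:45–11:30, 11:45–15:15.
A ∪ B = 04:00–10:30, 10:45–11:30, 11:45–16:45.
Total: 6 h 30 min + 45 min + 5 h = 12 h 15 min.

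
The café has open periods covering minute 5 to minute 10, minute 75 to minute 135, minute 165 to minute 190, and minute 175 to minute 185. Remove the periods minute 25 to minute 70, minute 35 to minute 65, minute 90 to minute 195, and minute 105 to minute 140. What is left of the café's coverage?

A, merged: minute 5 to minute 10, minute 75 to minute 135, minute 165 to minute 190.
B, merged: minute 25 to minute 70, minute 90 to minute 195.
minute 5 to minute 10: nothing removed.
minute 75 to minute 135 \ B = minute 75 to minute 90.
minute 165 to minute 190: entirely removed.

minute 5 to minute 10, minute 75 to minute 90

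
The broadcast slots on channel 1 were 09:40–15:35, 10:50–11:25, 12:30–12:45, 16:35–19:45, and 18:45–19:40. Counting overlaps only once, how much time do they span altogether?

Merged: 09:40–15:35, 16:35–19:45.
Lengths: 5 h 55 min + 3 h 10 min = 9 h 5 min.

9 h 5 min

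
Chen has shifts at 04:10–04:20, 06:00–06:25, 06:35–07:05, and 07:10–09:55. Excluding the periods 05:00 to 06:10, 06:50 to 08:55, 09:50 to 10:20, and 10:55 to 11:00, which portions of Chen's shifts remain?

04:10-04:20, 06:10-06:25, 06:35-06:50, 08:55-09:50

04:10-04:20: no B overlap → unchanged.
06:00-06:25 minus B → 06:10-06:25.
06:35-07:05 minus B → 06:35-06:50.
07:10-09:55 minus B → 08:55-09:50.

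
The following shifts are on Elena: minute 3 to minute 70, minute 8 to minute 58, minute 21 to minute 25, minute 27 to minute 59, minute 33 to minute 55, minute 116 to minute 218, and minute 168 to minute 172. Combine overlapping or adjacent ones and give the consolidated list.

minute 8 to minute 58 overlaps/touches minute 3 to minute 70 → extend to minute 3 to minute 70.
minute 21 to minute 25 overlaps/touches minute 3 to minute 70 → extend to minute 3 to minute 70.
minute 27 to minute 59 overlaps/touches minute 3 to minute 70 → extend to minute 3 to minute 70.
minute 33 to minute 55 overlaps/touches minute 3 to minute 70 → extend to minute 3 to minute 70.
minute 116 to minute 218 is disjoint → start new block.
minute 168 to minute 172 overlaps/touches minute 116 to minute 218 → extend to minute 116 to minute 218.

minute 3 to minute 70, minute 116 to minute 218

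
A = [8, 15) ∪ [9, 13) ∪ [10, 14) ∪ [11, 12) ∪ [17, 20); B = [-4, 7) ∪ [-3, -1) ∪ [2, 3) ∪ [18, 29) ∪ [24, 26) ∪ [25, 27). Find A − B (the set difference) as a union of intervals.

[8, 15) ∪ [17, 18)

Merge the first list: [8, 15), [17, 20).
Merge the second list: [-4, 7), [18, 29).
[8, 15) is untouched.
[17, 20) with B removed leaves [17, 18).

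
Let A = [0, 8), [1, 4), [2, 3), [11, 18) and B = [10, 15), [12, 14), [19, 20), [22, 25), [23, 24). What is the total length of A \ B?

11

A, merged: [0, 8), [11, 18).
B, merged: [10, 15), [19, 20), [22, 25).
A \ B = [0, 8), [15, 18).
Total: 8 + 3 = 11.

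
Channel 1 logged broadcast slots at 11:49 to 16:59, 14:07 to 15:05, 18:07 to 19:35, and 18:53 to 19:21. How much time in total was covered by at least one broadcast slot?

6 h 38 min

Merged: 11:49–16:59, 18:07–19:35.
Lengths: 5 h 10 min + 1 h 28 min = 6 h 38 min.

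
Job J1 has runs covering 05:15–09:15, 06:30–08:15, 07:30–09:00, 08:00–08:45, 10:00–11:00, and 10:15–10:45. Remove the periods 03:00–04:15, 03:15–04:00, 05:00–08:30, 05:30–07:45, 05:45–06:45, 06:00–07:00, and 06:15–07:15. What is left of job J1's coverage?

08:30–09:15, 10:00–11:00

A, merged: 05:15–09:15, 10:00–11:00.
B, merged: 03:00–04:15, 05:00–08:30.
05:15–09:15 \ B = 08:30–09:15.
10:00–11:00: nothing removed.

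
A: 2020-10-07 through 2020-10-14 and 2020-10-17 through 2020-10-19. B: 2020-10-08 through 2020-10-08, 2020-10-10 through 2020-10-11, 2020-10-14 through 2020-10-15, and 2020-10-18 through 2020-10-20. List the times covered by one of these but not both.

2020-10-07 through 2020-10-07, 2020-10-09 through 2020-10-09, 2020-10-12 through 2020-10-13, 2020-10-15 through 2020-10-15, 2020-10-17 through 2020-10-17, 2020-10-20 through 2020-10-20

A but not B: 2020-10-07 through 2020-10-07, 2020-10-09 through 2020-10-09, 2020-10-12 through 2020-10-13, 2020-10-17 through 2020-10-17.
B but not A: 2020-10-15 through 2020-10-15, 2020-10-20 through 2020-10-20.
Combining gives A △ B.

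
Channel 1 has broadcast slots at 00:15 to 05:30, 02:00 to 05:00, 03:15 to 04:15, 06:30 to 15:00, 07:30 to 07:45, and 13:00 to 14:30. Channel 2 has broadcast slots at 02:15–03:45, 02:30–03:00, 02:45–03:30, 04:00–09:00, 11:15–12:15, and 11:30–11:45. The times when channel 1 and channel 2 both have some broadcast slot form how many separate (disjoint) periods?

Merge the first list: 00:15-05:30, 06:30-15:00.
Merge the second list: 02:15-03:45, 04:00-09:00, 11:15-12:15.
A ∩ B = 02:15-03:45, 04:00-05:30, 06:30-09:00, 11:15-12:15.
That is 4 disjoint pieces.

4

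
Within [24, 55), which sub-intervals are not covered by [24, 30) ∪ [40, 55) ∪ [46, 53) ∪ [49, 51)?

After merging, the occupied span is [24, 30), [40, 55).
Uncovered inside [24, 55): [30, 40).

[30, 40)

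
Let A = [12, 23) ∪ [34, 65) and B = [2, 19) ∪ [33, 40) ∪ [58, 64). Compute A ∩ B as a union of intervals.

[12, 23) meets the second set on [12, 19).
[34, 65) meets the second set on [34, 40), [58, 64).

[12, 19) ∪ [34, 40) ∪ [58, 64)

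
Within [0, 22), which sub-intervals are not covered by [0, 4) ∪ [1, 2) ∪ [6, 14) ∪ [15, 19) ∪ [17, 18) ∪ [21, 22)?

After merging, the occupied span is [0, 4), [6, 14), [15, 19), [21, 22).
Gaps within [0, 22): [4, 6), [14, 15), [19, 21).

[4, 6) ∪ [14, 15) ∪ [19, 21)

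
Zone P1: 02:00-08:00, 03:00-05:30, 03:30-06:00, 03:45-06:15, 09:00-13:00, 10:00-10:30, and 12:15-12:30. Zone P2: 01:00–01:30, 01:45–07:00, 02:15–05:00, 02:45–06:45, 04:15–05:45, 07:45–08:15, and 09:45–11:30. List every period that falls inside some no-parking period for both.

02:00–07:00, 07:45–08:00, 09:45–11:30

Merge the first list: 02:00–08:00, 09:00–13:00.
Merge the second list: 01:00–01:30, 01:45–07:00, 07:45–08:15, 09:45–11:30.
02:00–08:00 overlaps B on 02:00–07:00, 07:45–08:00.
09:00–13:00 overlaps B on 09:45–11:30.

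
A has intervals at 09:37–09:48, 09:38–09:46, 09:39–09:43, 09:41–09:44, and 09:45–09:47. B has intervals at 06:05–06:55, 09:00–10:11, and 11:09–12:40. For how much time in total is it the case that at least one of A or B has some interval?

Merge the first list: 09:37–09:48.
A ∪ B = 06:05–06:55, 09:00–10:11, 11:09–12:40.
Total: 50 min + 1 h 11 min + 1 h 31 min = 3 h 32 min.

3 h 32 min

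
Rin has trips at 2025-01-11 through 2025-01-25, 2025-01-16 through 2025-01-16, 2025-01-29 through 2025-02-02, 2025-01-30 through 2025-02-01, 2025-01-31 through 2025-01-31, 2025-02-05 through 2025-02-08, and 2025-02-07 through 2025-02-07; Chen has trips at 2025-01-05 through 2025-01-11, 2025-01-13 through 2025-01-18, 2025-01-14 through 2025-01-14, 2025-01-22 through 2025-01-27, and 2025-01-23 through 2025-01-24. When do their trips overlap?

Merge the first list: 2025-01-11 through 2025-01-25, 2025-01-29 through 2025-02-02, 2025-02-05 through 2025-02-08.
Merge the second list: 2025-01-05 through 2025-01-11, 2025-01-13 through 2025-01-18, 2025-01-22 through 2025-01-27.
2025-01-11 through 2025-01-25 ∩ B → 2025-01-11 through 2025-01-11, 2025-01-13 through 2025-01-18, 2025-01-22 through 2025-01-25.
2025-01-29 through 2025-02-02 meets no B interval.
2025-02-05 through 2025-02-08 meets no B interval.

2025-01-11 through 2025-01-11, 2025-01-13 through 2025-01-18, 2025-01-22 through 2025-01-25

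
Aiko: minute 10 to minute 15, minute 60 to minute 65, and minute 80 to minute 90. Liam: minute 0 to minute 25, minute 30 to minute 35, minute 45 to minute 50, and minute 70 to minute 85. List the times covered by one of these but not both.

minute 0 to minute 10, minute 15 to minute 25, minute 30 to minute 35, minute 45 to minute 50, minute 60 to minute 65, minute 70 to minute 80, minute 85 to minute 90

A \ B = minute 60 to minute 65, minute 85 to minute 90.
B \ A = minute 0 to minute 10, minute 15 to minute 25, minute 30 to minute 35, minute 45 to minute 50, minute 70 to minute 80.
Union of the two gives the symmetric difference.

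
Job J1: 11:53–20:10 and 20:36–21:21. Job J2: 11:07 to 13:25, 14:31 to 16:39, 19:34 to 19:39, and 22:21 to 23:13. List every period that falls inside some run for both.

11:53–20:10 meets the second set on 11:53–13:25, 14:31–16:39, 19:34–19:39.
20:36–21:21: no overlap with the second set.

11:53–13:25, 14:31–16:39, 19:34–19:39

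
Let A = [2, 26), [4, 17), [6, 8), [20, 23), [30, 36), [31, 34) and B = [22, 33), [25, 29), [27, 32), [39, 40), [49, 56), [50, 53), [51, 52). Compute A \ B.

Merge the first list: [2, 26), [30, 36).
Merge the second list: [22, 33), [39, 40), [49, 56).
[2, 26) minus B → [2, 22).
[30, 36) minus B → [33, 36).

[2, 22) ∪ [33, 36)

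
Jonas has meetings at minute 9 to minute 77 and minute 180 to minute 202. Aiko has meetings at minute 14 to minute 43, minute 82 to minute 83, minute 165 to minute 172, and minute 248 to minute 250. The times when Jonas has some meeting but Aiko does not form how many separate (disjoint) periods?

3

A \ B = minute 9 to minute 14, minute 43 to minute 77, minute 180 to minute 202.
That is 3 disjoint pieces.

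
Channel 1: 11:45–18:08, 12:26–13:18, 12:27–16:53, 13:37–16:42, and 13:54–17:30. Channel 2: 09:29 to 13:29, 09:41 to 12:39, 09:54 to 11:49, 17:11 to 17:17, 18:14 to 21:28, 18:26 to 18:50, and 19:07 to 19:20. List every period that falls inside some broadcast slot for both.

11:45–13:29, 17:11–17:17

Merge the first list: 11:45–18:08.
Merge the second list: 09:29–13:29, 17:11–17:17, 18:14–21:28.
11:45–18:08 ∩ B → 11:45–13:29, 17:11–17:17.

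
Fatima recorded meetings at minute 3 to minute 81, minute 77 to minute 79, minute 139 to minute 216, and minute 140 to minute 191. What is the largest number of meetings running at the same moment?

2

Sweep endpoints in order; track running count of active intervals.
Peak of 2 reached at minute 77.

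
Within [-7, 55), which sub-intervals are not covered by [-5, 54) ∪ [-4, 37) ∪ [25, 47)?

[-7, -5) ∪ [54, 55)

After merging, the occupied span is [-5, 54).
Complement within [-7, 55): [-7, -5), [54, 55).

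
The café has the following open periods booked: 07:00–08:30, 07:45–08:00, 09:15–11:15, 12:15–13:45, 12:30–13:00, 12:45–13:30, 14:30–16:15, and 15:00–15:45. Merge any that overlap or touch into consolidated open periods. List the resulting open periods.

07:00-08:30, 09:15-11:15, 12:15-13:45, 14:30-16:15

07:45-08:00 overlaps/touches 07:00-08:30 → extend to 07:00-08:30.
09:15-11:15 is disjoint → start new block.
12:15-13:45 is disjoint → start new block.
12:30-13:00 overlaps/touches 12:15-13:45 → extend to 12:15-13:45.
12:45-13:30 overlaps/touches 12:15-13:45 → extend to 12:15-13:45.
14:30-16:15 is disjoint → start new block.
15:00-15:45 overlaps/touches 14:30-16:15 → extend to 14:30-16:15.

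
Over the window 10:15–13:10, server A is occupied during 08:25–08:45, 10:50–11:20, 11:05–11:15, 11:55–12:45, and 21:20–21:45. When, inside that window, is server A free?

The merged coverage is 08:25–08:45, 10:50–11:20, 11:55–12:45, 21:20–21:45.
Gaps within 10:15–13:10: 10:15–10:50, 11:20–11:55, 12:45–13:10.

10:15–10:50, 11:20–11:55, 12:45–13:10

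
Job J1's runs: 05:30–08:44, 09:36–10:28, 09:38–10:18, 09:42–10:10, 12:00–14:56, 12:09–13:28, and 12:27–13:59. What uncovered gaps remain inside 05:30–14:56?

Covered (merged): 05:30–08:44, 09:36–10:28, 12:00–14:56.
Complement within 05:30–14:56: 08:44–09:36, 10:28–12:00.

08:44–09:36, 10:28–12:00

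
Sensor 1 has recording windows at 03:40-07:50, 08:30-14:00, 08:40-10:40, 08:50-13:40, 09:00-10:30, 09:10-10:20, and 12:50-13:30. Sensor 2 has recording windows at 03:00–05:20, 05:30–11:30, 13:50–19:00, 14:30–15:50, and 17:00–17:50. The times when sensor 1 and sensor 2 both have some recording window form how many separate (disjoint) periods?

4

Merge the first list: 03:40–07:50, 08:30–14:00.
Merge the second list: 03:00–05:20, 05:30–11:30, 13:50–19:00.
A ∩ B = 03:40–05:20, 05:30–07:50, 08:30–11:30, 13:50–14:00.
That is 4 disjoint pieces.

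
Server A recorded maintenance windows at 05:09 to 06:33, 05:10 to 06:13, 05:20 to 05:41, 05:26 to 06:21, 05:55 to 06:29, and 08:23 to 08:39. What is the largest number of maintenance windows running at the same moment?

4

Walk the sorted start/end points keeping a running depth.
The depth first hits 4 at 05:26.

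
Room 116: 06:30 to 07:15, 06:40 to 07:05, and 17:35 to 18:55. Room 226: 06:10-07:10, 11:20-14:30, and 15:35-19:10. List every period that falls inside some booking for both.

06:30–07:10, 17:35–18:55

First set merges to 06:30–07:15, 17:35–18:55.
06:30–07:15 meets the second set on 06:30–07:10.
17:35–18:55 meets the second set on 17:35–18:55.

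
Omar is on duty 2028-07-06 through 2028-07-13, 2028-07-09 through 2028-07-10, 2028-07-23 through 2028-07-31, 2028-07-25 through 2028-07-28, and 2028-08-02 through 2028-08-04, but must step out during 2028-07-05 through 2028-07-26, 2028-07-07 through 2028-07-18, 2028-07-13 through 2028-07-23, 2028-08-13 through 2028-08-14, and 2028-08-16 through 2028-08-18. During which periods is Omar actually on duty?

A, merged: 2028-07-06 through 2028-07-13, 2028-07-23 through 2028-07-31, 2028-08-02 through 2028-08-04.
B, merged: 2028-07-05 through 2028-07-26, 2028-08-13 through 2028-08-14, 2028-08-16 through 2028-08-18.
2028-07-06 through 2028-07-13 lies entirely inside B → drops out.
2028-07-23 through 2028-07-31 with B removed leaves 2028-07-27 through 2028-07-31.
2028-08-02 through 2028-08-04 is untouched.

2028-07-27 through 2028-07-31, 2028-08-02 through 2028-08-04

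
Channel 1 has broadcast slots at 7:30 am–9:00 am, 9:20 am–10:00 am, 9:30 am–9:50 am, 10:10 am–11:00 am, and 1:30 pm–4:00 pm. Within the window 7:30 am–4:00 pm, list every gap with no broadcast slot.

The merged coverage is 7:30 am–9:00 am, 9:20 am–10:00 am, 10:10 am–11:00 am, 1:30 pm–4:00 pm.
Gaps within 7:30 am–4:00 pm: 9:00 am–9:20 am, 10:00 am–10:10 am, 11:00 am–1:30 pm.

9:00 am–9:20 am, 10:00 am–10:10 am, 11:00 am–1:30 pm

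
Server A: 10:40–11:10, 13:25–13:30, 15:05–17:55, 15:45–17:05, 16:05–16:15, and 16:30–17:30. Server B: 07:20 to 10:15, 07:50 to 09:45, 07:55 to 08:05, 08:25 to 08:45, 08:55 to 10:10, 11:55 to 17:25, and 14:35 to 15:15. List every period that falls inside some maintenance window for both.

13:25-13:30, 15:05-17:25

Merge the first list: 10:40-11:10, 13:25-13:30, 15:05-17:55.
Merge the second list: 07:20-10:15, 11:55-17:25.
10:40-11:10: no overlap with the second set.
13:25-13:30 meets the second set on 13:25-13:30.
15:05-17:55 meets the second set on 15:05-17:25.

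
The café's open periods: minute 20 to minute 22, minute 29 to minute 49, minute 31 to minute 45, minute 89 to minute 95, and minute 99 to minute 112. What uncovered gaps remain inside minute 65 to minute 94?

After merging, the occupied span is minute 20 to minute 22, minute 29 to minute 49, minute 89 to minute 95, minute 99 to minute 112.
Complement within minute 65 to minute 94: minute 65 to minute 89.

minute 65 to minute 89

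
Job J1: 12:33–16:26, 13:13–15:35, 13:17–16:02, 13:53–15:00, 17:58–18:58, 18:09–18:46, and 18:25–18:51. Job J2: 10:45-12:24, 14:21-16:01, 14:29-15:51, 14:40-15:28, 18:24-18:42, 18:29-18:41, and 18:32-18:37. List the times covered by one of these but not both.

10:45–12:24, 12:33–14:21, 16:01–16:26, 17:58–18:24, 18:42–18:58

A, merged: 12:33–16:26, 17:58–18:58.
B, merged: 10:45–12:24, 14:21–16:01, 18:24–18:42.
A \ B = 12:33–14:21, 16:01–16:26, 17:58–18:24, 18:42–18:58.
B \ A = 10:45–12:24.
Union of the two gives the symmetric difference.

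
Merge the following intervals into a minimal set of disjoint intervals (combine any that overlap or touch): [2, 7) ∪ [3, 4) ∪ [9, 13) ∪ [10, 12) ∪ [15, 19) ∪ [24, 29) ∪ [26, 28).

[2, 7) ∪ [9, 13) ∪ [15, 19) ∪ [24, 29)

[3, 4) overlaps/touches [2, 7) → extend to [2, 7).
[9, 13) is disjoint → start new block.
[10, 12) overlaps/touches [9, 13) → extend to [9, 13).
[15, 19) is disjoint → start new block.
[24, 29) is disjoint → start new block.
[26, 28) overlaps/touches [24, 29) → extend to [24, 29).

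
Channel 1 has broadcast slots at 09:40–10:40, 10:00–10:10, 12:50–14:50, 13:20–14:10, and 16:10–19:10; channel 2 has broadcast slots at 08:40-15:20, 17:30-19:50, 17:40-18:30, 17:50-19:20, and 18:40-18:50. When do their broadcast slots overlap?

09:40–10:40, 12:50–14:50, 17:30–19:10

First set merges to 09:40–10:40, 12:50–14:50, 16:10–19:10.
Second set merges to 08:40–15:20, 17:30–19:50.
09:40–10:40 overlaps B on 09:40–10:40.
12:50–14:50 overlaps B on 12:50–14:50.
16:10–19:10 overlaps B on 17:30–19:10.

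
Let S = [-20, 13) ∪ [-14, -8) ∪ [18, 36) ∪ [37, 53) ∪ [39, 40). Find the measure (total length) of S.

Merged: [-20, 13), [18, 36), [37, 53).
Lengths: 33 + 18 + 16 = 67.

67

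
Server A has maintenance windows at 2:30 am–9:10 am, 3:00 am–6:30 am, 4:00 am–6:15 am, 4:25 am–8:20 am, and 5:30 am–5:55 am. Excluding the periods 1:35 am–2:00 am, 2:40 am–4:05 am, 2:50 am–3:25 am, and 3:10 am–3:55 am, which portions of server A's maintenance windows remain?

Merge the first list: 2:30 am–9:10 am.
Merge the second list: 1:35 am–2:00 am, 2:40 am–4:05 am.
2:30 am–9:10 am with B removed leaves 2:30 am–2:40 am, 4:05 am–9:10 am.

2:30 am–2:40 am, 4:05 am–9:10 am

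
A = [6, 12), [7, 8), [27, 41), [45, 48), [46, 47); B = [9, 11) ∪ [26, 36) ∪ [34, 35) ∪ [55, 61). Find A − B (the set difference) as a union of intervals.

[6, 9) ∪ [11, 12) ∪ [36, 41) ∪ [45, 48)

A, merged: [6, 12), [27, 41), [45, 48).
B, merged: [9, 11), [26, 36), [55, 61).
[6, 12) minus B → [6, 9), [11, 12).
[27, 41) minus B → [36, 41).
[45, 48): no B overlap → unchanged.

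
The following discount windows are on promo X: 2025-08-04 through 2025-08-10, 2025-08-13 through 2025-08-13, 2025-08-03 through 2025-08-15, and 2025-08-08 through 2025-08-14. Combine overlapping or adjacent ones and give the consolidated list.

2025-08-03 through 2025-08-15

Sort by start: 2025-08-03 through 2025-08-15, 2025-08-04 through 2025-08-10, 2025-08-08 through 2025-08-14, 2025-08-13 through 2025-08-13.
2025-08-04 through 2025-08-10 overlaps/touches 2025-08-03 through 2025-08-15 → extend to 2025-08-03 through 2025-08-15.
2025-08-08 through 2025-08-14 overlaps/touches 2025-08-03 through 2025-08-15 → extend to 2025-08-03 through 2025-08-15.
2025-08-13 through 2025-08-13 overlaps/touches 2025-08-03 through 2025-08-15 → extend to 2025-08-03 through 2025-08-15.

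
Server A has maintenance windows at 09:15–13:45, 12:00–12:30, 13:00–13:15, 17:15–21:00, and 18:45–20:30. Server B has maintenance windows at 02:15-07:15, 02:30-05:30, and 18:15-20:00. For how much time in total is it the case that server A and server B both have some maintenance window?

First set merges to 09:15–13:45, 17:15–21:00.
Second set merges to 02:15–07:15, 18:15–20:00.
A ∩ B = 18:15–20:00.
Total: 1 h 45 min.

1 h 45 min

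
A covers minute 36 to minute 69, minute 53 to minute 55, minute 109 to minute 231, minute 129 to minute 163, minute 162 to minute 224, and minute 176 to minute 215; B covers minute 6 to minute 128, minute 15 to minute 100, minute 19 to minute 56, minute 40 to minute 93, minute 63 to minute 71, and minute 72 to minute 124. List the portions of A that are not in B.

Merge the first list: minute 36 to minute 69, minute 109 to minute 231.
Merge the second list: minute 6 to minute 128.
minute 36 to minute 69: fully covered by B → removed.
minute 109 to minute 231 minus B → minute 128 to minute 231.

minute 128 to minute 231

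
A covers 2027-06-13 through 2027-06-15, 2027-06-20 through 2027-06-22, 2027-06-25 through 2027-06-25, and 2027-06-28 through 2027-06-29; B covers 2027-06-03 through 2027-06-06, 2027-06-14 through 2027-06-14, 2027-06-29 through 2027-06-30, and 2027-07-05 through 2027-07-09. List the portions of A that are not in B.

2027-06-13 through 2027-06-15 with B removed leaves 2027-06-13 through 2027-06-13, 2027-06-15 through 2027-06-15.
2027-06-20 through 2027-06-22 is untouched.
2027-06-25 through 2027-06-25 is untouched.
2027-06-28 through 2027-06-29 with B removed leaves 2027-06-28 through 2027-06-28.

2027-06-13 through 2027-06-13, 2027-06-15 through 2027-06-15, 2027-06-20 through 2027-06-22, 2027-06-25 through 2027-06-25, 2027-06-28 through 2027-06-28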